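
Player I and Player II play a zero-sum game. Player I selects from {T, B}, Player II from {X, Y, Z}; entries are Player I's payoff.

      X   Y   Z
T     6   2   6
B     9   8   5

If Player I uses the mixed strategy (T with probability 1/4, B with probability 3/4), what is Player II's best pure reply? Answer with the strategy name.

If Player II plays X, Player I's expected payoff is (1/4)·6 + (3/4)·9 = 33/4.
If Player II plays Y, Player I's expected payoff is (1/4)·2 + (3/4)·8 = 13/2.
If Player II plays Z, Player I's expected payoff is (1/4)·6 + (3/4)·5 = 21/4.
Player II minimizes Player I's payoff; the smallest is 21/4, so the best response is Z.

Z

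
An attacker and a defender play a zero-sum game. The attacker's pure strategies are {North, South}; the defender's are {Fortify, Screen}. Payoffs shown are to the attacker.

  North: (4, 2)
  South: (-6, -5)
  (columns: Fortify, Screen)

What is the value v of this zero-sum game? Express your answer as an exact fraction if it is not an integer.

2

Row minima: North → 2, South → -6; maximin = 2.
Column maxima: Fortify → 4, Screen → 2; minimax = 2.
Since maximin = minimax = 2, there is a saddle point and the value is 2.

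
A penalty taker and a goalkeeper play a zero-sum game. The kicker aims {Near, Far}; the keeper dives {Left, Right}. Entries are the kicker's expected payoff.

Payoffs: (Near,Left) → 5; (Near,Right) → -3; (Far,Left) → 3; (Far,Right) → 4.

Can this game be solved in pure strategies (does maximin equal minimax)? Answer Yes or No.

No

Row minima: Near → -3, Far → 3; maximin = 3.
Column maxima: Left → 5, Right → 4; minimax = 4.
3 ≠ 4, so no pure-strategy equilibrium exists.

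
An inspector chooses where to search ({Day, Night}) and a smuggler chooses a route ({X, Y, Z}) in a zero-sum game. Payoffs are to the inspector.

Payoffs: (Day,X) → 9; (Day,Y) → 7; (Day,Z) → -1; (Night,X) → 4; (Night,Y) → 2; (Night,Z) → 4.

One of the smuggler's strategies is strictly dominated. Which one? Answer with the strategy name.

X

Y holds the inspector's payoff strictly below X in every row: 7 < 9, 2 < 4.
So X is strictly dominated for the smuggler.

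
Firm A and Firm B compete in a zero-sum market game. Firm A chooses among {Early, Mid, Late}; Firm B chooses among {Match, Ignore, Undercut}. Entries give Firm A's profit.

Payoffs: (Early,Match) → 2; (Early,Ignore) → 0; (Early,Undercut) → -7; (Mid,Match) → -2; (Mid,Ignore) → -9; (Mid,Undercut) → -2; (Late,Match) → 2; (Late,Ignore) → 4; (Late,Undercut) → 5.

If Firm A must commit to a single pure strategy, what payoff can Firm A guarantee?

Row minima: Early → -7, Mid → -9, Late → 2.
The best of these is 2.

2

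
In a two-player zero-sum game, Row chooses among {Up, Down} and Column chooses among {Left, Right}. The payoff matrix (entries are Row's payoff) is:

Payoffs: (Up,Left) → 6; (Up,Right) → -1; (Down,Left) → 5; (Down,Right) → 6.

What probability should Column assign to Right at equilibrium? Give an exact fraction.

1/8

Row minima: Up → -1, Down → 5; maximin = 5.
Column maxima: Left → 6, Right → 6; minimax = 6.
5 ≠ 6, so there is no saddle point; optimal play is mixed.
Let Row play Up with probability p. Expected payoff against Left: 6p + 5(1−p) = p + 5; against Right: (-1)p + 6(1−p) = −7p + 6.
Setting these equal: p + 5 = −7p + 6 ⇒ 8p = 1 ⇒ p = 1/8, and the value is (1)·(1/8) + 5 = 41/8.
For Column: with q = P(Left), equating Up's and Down's payoffs gives 7q − 1 = −q + 6 ⇒ q = 7/8.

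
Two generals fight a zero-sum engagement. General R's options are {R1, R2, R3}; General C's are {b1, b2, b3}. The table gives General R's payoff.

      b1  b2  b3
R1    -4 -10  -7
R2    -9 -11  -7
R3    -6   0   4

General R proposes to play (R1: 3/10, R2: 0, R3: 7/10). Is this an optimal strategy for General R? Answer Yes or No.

Against b1 this mix gives (3/10)·(-4) + (7/10)·(-6) = -27/5.
Against b2 this mix gives (3/10)·(-10) + (7/10)·0 = -3.
Against b3 this mix gives (3/10)·(-7) + (7/10)·4 = 7/10.
General C will play b1, holding General R to -27/5. Shifting weight toward the row that does better against b1 would raise this floor (the equalizing mix achieves -5 against both b1 and b2), so the proposed strategy is not optimal.

No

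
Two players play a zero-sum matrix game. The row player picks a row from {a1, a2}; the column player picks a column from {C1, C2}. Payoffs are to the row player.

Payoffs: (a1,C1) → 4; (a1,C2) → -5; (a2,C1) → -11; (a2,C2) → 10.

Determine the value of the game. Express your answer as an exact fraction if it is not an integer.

-1/2

Row minima: a1 → -5, a2 → -11; maximin = -5.
Column maxima: C1 → 4, C2 → 10; minimax = 4.
-5 ≠ 4, so there is no saddle point; optimal play is mixed.
Let the row player play a1 with probability p. Expected payoff against C1: 4p + (-11)(1−p) = 15p − 11; against C2: (-5)p + 10(1−p) = −15p + 10.
Setting these equal: 15p − 11 = −15p + 10 ⇒ 30p = 21 ⇒ p = 7/10, and the value is (15)·(7/10) − 11 = -1/2.
For the column player: with q = P(C1), equating a1's and a2's payoffs gives 9q − 5 = −21q + 10 ⇒ q = 1/2.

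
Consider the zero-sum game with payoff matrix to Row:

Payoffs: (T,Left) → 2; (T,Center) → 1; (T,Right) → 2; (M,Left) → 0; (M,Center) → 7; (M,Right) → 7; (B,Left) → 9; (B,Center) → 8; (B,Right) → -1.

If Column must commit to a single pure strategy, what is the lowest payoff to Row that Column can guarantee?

Column maxima: Left → 9, Center → 8, Right → 7.
The smallest of these is 7.

7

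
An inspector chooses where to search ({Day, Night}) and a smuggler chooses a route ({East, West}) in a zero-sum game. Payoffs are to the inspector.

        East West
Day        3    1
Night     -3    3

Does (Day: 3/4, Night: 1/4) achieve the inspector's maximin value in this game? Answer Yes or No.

Against East this mix gives (3/4)·3 + (1/4)·(-3) = 3/2.
Against West this mix gives (3/4)·1 + (1/4)·3 = 3/2.
All of the smuggler's active replies (East, West) yield 3/2, and no column does worse for the inspector. The mix makes the smuggler indifferent and guarantees 3/2, so it is optimal.

Yes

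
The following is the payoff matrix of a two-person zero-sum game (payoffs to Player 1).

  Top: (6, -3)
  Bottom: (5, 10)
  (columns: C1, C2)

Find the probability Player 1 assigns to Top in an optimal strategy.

5/14

Row minima: Top → -3, Bottom → 5; maximin = 5.
Column maxima: C1 → 6, C2 → 10; minimax = 6.
5 ≠ 6, so there is no saddle point; optimal play is mixed.
Let Player 1 play Top with probability p. Expected payoff against C1: 6p + 5(1−p) = p + 5; against C2: (-3)p + 10(1−p) = −13p + 10.
Setting these equal: p + 5 = −13p + 10 ⇒ 14p = 5 ⇒ p = 5/14, and the value is (1)·(5/14) + 5 = 75/14.
For Player 2: with q = P(C1), equating Top's and Bottom's payoffs gives 9q − 3 = −5q + 10 ⇒ q = 13/14.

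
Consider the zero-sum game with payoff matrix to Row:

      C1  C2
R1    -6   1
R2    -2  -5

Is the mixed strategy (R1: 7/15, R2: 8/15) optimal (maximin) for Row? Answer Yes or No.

Against C1 this mix gives (7/15)·(-6) + (8/15)·(-2) = -58/15.
Against C2 this mix gives (7/15)·1 + (8/15)·(-5) = -11/5.
Column will play C1, holding Row to -58/15. Shifting weight toward the row that does better against C1 would raise this floor (the equalizing mix achieves -16/5 against both C1 and C2), so the proposed strategy is not optimal.

No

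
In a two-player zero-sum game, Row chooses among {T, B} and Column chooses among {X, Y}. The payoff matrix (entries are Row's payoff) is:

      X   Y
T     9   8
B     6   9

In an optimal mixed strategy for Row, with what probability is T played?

Row minima: T → 8, B → 6; maximin = 8.
Column maxima: X → 9, Y → 9; minimax = 9.
8 ≠ 9, so there is no saddle point; optimal play is mixed.
Let Row play T with probability p. Expected payoff against X: 9p + 6(1−p) = 3p + 6; against Y: 8p + 9(1−p) = −p + 9.
Setting these equal: 3p + 6 = −p + 9 ⇒ 4p = 3 ⇒ p = 3/4, and the value is (3)·(3/4) + 6 = 33/4.
For Column: with q = P(X), equating T's and B's payoffs gives q + 8 = −3q + 9 ⇒ q = 1/4.

3/4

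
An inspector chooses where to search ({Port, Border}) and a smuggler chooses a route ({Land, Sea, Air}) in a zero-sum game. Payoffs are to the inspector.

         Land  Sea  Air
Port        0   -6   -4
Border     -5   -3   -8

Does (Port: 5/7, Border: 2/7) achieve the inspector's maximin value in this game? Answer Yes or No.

Against Land this mix gives (5/7)·0 + (2/7)·(-5) = -10/7.
Against Sea this mix gives (5/7)·(-6) + (2/7)·(-3) = -36/7.
Against Air this mix gives (5/7)·(-4) + (2/7)·(-8) = -36/7.
All of the smuggler's active replies (Sea, Air) yield -36/7, and no column does worse for the inspector. The mix makes the smuggler indifferent and guarantees -36/7, so it is optimal.

Yes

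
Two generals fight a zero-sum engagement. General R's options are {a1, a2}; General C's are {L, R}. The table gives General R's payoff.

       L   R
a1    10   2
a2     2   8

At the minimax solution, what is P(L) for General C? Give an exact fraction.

3/7

Row minima: a1 → 2, a2 → 2; maximin = 2.
Column maxima: L → 10, R → 8; minimax = 8.
2 ≠ 8, so there is no saddle point; optimal play is mixed.
Let General R play a1 with probability p. Expected payoff against L: 10p + 2(1−p) = 8p + 2; against R: 2p + 8(1−p) = −6p + 8.
Setting these equal: 8p + 2 = −6p + 8 ⇒ 14p = 6 ⇒ p = 3/7, and the value is (8)·(3/7) + 2 = 38/7.
For General C: with q = P(L), equating a1's and a2's payoffs gives 8q + 2 = −6q + 8 ⇒ q = 3/7.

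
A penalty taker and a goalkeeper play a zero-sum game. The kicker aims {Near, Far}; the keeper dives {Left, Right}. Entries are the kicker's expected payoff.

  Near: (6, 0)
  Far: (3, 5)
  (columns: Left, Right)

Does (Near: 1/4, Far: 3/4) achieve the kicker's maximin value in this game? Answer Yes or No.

Yes

Against Left this mix gives (1/4)·6 + (3/4)·3 = 15/4.
Against Right this mix gives (1/4)·0 + (3/4)·5 = 15/4.
All of the keeper's active replies (Left, Right) yield 15/4, and no column does worse for the kicker. The mix makes the keeper indifferent and guarantees 15/4, so it is optimal.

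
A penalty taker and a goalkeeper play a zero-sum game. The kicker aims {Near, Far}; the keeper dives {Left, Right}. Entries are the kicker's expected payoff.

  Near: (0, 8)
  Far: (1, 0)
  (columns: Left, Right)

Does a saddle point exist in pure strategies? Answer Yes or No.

No

Row minima: Near → 0, Far → 0; maximin = 0.
Column maxima: Left → 1, Right → 8; minimax = 1.
0 ≠ 1, so no pure-strategy equilibrium exists.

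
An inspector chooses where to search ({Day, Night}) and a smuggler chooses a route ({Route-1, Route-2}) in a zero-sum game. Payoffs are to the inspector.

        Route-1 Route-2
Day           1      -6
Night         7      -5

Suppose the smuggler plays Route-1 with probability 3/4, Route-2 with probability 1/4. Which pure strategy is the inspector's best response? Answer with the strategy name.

Expected payoff of Day: (3/4)·1 + (1/4)·(-6) = -3/4.
Expected payoff of Night: (3/4)·7 + (1/4)·(-5) = 4.
The largest is 4, so the inspector's best response is Night.

Night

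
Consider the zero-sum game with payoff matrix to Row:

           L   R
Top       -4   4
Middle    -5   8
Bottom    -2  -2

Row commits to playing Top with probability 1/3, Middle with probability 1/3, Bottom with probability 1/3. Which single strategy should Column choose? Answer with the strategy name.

If Column plays L, Row's expected payoff is (1/3)·(-4) + (1/3)·(-5) + (1/3)·(-2) = -11/3.
If Column plays R, Row's expected payoff is (1/3)·4 + (1/3)·8 + (1/3)·(-2) = 10/3.
Column minimizes Row's payoff; the smallest is -11/3, so the best response is L.

L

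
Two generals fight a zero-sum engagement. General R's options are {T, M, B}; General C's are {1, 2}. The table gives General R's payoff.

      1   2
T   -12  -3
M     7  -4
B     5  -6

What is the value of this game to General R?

-69/20

Row minima: T → -12, M → -4, B → -6; maximin = -4.
Column maxima: 1 → 7, 2 → -3; minimax = -3.
-4 ≠ -3, so there is no saddle point; optimal play is mixed.
B is strictly dominated by M, so General R never plays it.
On the remaining 2×2 (T, M vs 1, 2):
Let General R play T with probability p. Expected payoff against 1: (-12)p + 7(1−p) = −19p + 7; against 2: (-3)p + (-4)(1−p) = p − 4.
Setting these equal: −19p + 7 = p − 4 ⇒ −20p = -11 ⇒ p = 11/20, and the value is (-19)·(11/20) + 7 = -69/20.
For General C: with q = P(1), equating T's and M's payoffs gives −9q − 3 = 11q − 4 ⇒ q = 1/20.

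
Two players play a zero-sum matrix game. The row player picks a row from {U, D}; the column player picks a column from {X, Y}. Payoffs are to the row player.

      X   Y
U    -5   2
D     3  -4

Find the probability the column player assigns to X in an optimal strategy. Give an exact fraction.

3/7

Row minima: U → -5, D → -4; maximin = -4.
Column maxima: X → 3, Y → 2; minimax = 2.
-4 ≠ 2, so there is no saddle point; optimal play is mixed.
Let the row player play U with probability p. Expected payoff against X: (-5)p + 3(1−p) = −8p + 3; against Y: 2p + (-4)(1−p) = 6p − 4.
Setting these equal: −8p + 3 = 6p − 4 ⇒ −14p = -7 ⇒ p = 1/2, and the value is (-8)·(1/2) + 3 = -1.
For the column player: with q = P(X), equating U's and D's payoffs gives −7q + 2 = 7q − 4 ⇒ q = 3/7.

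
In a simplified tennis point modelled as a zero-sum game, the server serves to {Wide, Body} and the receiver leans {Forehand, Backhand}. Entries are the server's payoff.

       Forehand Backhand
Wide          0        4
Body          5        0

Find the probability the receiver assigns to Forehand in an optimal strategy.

4/9

Row minima: Wide → 0, Body → 0; maximin = 0.
Column maxima: Forehand → 5, Backhand → 4; minimax = 4.
0 ≠ 4, so there is no saddle point; optimal play is mixed.
Let the server play Wide with probability p. Expected payoff against Forehand: 0p + 5(1−p) = −5p + 5; against Backhand: 4p + 0(1−p) = 4p.
Setting these equal: −5p + 5 = 4p ⇒ −9p = -5 ⇒ p = 5/9, and the value is (-5)·(5/9) + 5 = 20/9.
For the receiver: with q = P(Forehand), equating Wide's and Body's payoffs gives −4q + 4 = 5q ⇒ q = 4/9.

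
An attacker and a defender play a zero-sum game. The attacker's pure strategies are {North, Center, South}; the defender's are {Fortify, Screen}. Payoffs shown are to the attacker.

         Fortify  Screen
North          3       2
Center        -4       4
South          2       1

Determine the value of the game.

Row minima: North → 2, Center → -4, South → 1; maximin = 2.
Column maxima: Fortify → 3, Screen → 4; minimax = 3.
2 ≠ 3, so there is no saddle point; optimal play is mixed.
South is strictly dominated by North, so the attacker never plays it.
On the remaining 2×2 (North, Center vs Fortify, Screen):
Let the attacker play North with probability p. Expected payoff against Fortify: 3p + (-4)(1−p) = 7p − 4; against Screen: 2p + 4(1−p) = −2p + 4.
Setting these equal: 7p − 4 = −2p + 4 ⇒ 9p = 8 ⇒ p = 8/9, and the value is (7)·(8/9) − 4 = 20/9.
For the defender: with q = P(Fortify), equating North's and Center's payoffs gives q + 2 = −8q + 4 ⇒ q = 2/9.

20/9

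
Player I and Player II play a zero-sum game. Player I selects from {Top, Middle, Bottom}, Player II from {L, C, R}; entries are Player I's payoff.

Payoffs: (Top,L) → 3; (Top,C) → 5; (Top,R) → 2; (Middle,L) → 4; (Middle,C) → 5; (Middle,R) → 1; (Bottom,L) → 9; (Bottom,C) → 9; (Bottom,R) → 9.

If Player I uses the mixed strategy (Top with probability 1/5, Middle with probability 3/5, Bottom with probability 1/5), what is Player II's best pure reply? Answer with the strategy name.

If Player II plays L, Player I's expected payoff is (1/5)·3 + (3/5)·4 + (1/5)·9 = 24/5.
If Player II plays C, Player I's expected payoff is (1/5)·5 + (3/5)·5 + (1/5)·9 = 29/5.
If Player II plays R, Player I's expected payoff is (1/5)·2 + (3/5)·1 + (1/5)·9 = 14/5.
Player II minimizes Player I's payoff; the smallest is 14/5, so the best response is R.

R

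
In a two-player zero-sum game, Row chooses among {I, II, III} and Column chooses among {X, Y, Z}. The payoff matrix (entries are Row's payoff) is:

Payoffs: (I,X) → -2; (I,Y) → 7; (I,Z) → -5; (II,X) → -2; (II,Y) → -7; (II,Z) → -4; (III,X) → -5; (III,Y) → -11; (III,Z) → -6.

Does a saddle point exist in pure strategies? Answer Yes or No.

Row minima: I → -5, II → -7, III → -11; maximin = -5.
Column maxima: X → -2, Y → 7, Z → -4; minimax = -4.
-5 ≠ -4, so no pure-strategy equilibrium exists.

No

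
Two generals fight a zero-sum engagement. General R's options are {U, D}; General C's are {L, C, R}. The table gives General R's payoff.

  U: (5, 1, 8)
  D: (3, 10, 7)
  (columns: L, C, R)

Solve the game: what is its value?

Row minima: U → 1, D → 3; maximin = 3.
Column maxima: L → 5, C → 10, R → 8; minimax = 5.
3 ≠ 5, so there is no saddle point; optimal play is mixed.
R is strictly dominated by L (it gives General R strictly more in every row), so General C never plays it.
On the remaining 2×2 (U, D vs L, C):
Let General R play U with probability p. Expected payoff against L: 5p + 3(1−p) = 2p + 3; against C: 1p + 10(1−p) = −9p + 10.
Setting these equal: 2p + 3 = −9p + 10 ⇒ 11p = 7 ⇒ p = 7/11, and the value is (2)·(7/11) + 3 = 47/11.
For General C: with q = P(L), equating U's and D's payoffs gives 4q + 1 = −7q + 10 ⇒ q = 9/11.

47/11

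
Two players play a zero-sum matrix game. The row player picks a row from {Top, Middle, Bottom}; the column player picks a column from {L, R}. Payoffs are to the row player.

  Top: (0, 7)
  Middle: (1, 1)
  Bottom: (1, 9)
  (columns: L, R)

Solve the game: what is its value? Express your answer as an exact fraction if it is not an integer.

1

Row minima: Top → 0, Middle → 1, Bottom → 1; maximin = 1.
Column maxima: L → 1, R → 9; minimax = 1.
Since maximin = minimax = 1, there is a saddle point and the value is 1.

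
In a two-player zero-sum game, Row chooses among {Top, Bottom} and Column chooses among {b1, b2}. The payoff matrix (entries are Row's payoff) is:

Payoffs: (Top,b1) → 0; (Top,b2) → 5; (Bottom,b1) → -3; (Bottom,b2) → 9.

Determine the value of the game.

Row minima: Top → 0, Bottom → -3; maximin = 0.
Column maxima: b1 → 0, b2 → 9; minimax = 0.
Since maximin = minimax = 0, there is a saddle point and the value is 0.

0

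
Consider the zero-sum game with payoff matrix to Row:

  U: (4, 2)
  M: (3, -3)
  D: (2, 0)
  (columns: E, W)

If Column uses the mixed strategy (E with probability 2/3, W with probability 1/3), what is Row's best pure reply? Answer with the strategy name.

Expected payoff of U: (2/3)·4 + (1/3)·2 = 10/3.
Expected payoff of M: (2/3)·3 + (1/3)·(-3) = 1.
Expected payoff of D: (2/3)·2 + (1/3)·0 = 4/3.
The largest is 10/3, so Row's best response is U.

U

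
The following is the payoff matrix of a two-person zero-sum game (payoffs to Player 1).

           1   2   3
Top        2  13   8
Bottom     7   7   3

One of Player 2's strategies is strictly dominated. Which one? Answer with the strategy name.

3 holds Player 1's payoff strictly below 2 in every row: 8 < 13, 3 < 7.
So 2 is strictly dominated for Player 2.

2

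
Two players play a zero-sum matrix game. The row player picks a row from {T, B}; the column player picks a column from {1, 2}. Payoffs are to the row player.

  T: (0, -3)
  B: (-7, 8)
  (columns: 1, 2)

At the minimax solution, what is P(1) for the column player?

11/18

Row minima: T → -3, B → -7; maximin = -3.
Column maxima: 1 → 0, 2 → 8; minimax = 0.
-3 ≠ 0, so there is no saddle point; optimal play is mixed.
Let the row player play T with probability p. Expected payoff against 1: 0p + (-7)(1−p) = 7p − 7; against 2: (-3)p + 8(1−p) = −11p + 8.
Setting these equal: 7p − 7 = −11p + 8 ⇒ 18p = 15 ⇒ p = 5/6, and the value is (7)·(5/6) − 7 = -7/6.
For the column player: with q = P(1), equating T's and B's payoffs gives 3q − 3 = −15q + 8 ⇒ q = 11/18.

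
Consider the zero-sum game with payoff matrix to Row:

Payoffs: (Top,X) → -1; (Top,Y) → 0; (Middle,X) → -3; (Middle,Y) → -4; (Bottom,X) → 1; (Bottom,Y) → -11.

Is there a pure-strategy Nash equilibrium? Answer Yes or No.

Row minima: Top → -1, Middle → -4, Bottom → -11; maximin = -1.
Column maxima: X → 1, Y → 0; minimax = 0.
-1 ≠ 0, so no pure-strategy equilibrium exists.

No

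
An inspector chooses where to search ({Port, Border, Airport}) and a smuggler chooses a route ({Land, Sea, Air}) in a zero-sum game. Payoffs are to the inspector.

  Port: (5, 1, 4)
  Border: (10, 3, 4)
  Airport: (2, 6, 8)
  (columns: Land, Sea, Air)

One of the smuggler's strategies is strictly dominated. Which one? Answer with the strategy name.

Air

Sea holds the inspector's payoff strictly below Air in every row: 1 < 4, 3 < 4, 6 < 8.
So Air is strictly dominated for the smuggler.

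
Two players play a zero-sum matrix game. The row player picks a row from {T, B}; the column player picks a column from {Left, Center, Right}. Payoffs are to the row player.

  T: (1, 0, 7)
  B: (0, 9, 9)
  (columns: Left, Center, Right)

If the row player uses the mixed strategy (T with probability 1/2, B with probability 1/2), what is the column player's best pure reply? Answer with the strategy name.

Left

If the column player plays Left, the row player's expected payoff is (1/2)·1 + (1/2)·0 = 1/2.
If the column player plays Center, the row player's expected payoff is (1/2)·0 + (1/2)·9 = 9/2.
If the column player plays Right, the row player's expected payoff is (1/2)·7 + (1/2)·9 = 8.
The column player minimizes the row player's payoff; the smallest is 1/2, so the best response is Left.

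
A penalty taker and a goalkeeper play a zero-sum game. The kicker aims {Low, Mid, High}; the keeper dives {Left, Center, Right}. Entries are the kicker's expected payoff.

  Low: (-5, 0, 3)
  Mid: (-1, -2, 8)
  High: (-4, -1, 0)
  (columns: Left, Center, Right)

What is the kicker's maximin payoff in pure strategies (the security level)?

Row minima: Low → -5, Mid → -2, High → -4.
The best of these is -2.

-2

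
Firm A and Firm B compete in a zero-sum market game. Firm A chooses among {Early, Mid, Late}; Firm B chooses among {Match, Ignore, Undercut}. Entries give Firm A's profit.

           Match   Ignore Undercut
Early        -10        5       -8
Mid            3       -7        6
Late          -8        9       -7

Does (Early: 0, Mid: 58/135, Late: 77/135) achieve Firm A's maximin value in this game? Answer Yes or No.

No

Against Match this mix gives (58/135)·3 + (77/135)·(-8) = -442/135.
Against Ignore this mix gives (58/135)·(-7) + (77/135)·9 = 287/135.
Against Undercut this mix gives (58/135)·6 + (77/135)·(-7) = -191/135.
Firm B will play Match, holding Firm A to -442/135. Shifting weight toward the row that does better against Match would raise this floor (the equalizing mix achieves -29/27 against both Match and Ignore), so the proposed strategy is not optimal.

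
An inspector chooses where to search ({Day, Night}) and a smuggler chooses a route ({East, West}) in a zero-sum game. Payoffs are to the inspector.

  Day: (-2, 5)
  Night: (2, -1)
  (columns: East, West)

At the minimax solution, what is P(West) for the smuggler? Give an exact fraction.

2/5

Row minima: Day → -2, Night → -1; maximin = -1.
Column maxima: East → 2, West → 5; minimax = 2.
-1 ≠ 2, so there is no saddle point; optimal play is mixed.
Let the inspector play Day with probability p. Expected payoff against East: (-2)p + 2(1−p) = −4p + 2; against West: 5p + (-1)(1−p) = 6p − 1.
Setting these equal: −4p + 2 = 6p − 1 ⇒ −10p = -3 ⇒ p = 3/10, and the value is (-4)·(3/10) + 2 = 4/5.
For the smuggler: with q = P(East), equating Day's and Night's payoffs gives −7q + 5 = 3q − 1 ⇒ q = 3/5.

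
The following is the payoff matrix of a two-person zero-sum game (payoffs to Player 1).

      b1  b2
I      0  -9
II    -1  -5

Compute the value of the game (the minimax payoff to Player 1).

Row minima: I → -9, II → -5; maximin = -5.
Column maxima: b1 → 0, b2 → -5; minimax = -5.
Since maximin = minimax = -5, there is a saddle point and the value is -5.

-5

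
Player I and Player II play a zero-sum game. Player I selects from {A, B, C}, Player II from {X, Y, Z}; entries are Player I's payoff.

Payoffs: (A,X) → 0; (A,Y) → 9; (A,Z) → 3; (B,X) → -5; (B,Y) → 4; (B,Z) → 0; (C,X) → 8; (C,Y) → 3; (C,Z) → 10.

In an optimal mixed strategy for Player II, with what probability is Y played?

Row minima: A → 0, B → -5, C → 3; maximin = 3.
Column maxima: X → 8, Y → 9, Z → 10; minimax = 8.
3 ≠ 8, so there is no saddle point; optimal play is mixed.
B is strictly dominated by A, so Player I never plays it.
Z is strictly dominated by X (it gives Player I strictly more in every row), so Player II never plays it.
On the remaining 2×2 (A, C vs X, Y):
Let Player I play A with probability p. Expected payoff against X: 0p + 8(1−p) = −8p + 8; against Y: 9p + 3(1−p) = 6p + 3.
Setting these equal: −8p + 8 = 6p + 3 ⇒ −14p = -5 ⇒ p = 5/14, and the value is (-8)·(5/14) + 8 = 36/7.
For Player II: with q = P(X), equating A's and C's payoffs gives −9q + 9 = 5q + 3 ⇒ q = 3/7.

4/7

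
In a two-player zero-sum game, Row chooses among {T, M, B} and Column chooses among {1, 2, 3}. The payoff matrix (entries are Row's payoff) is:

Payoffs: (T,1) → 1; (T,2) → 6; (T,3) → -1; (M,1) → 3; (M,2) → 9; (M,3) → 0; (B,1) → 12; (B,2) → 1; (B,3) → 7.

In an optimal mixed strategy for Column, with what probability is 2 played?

7/15

Row minima: T → -1, M → 0, B → 1; maximin = 1.
Column maxima: 1 → 12, 2 → 9, 3 → 7; minimax = 7.
1 ≠ 7, so there is no saddle point; optimal play is mixed.
T is strictly dominated by M, so Row never plays it.
1 is strictly dominated by 3 (it gives Row strictly more in every row), so Column never plays it.
On the remaining 2×2 (M, B vs 2, 3):
Let Row play M with probability p. Expected payoff against 2: 9p + 1(1−p) = 8p + 1; against 3: 0p + 7(1−p) = −7p + 7.
Setting these equal: 8p + 1 = −7p + 7 ⇒ 15p = 6 ⇒ p = 2/5, and the value is (8)·(2/5) + 1 = 21/5.
For Column: with q = P(2), equating M's and B's payoffs gives 9q = −6q + 7 ⇒ q = 7/15.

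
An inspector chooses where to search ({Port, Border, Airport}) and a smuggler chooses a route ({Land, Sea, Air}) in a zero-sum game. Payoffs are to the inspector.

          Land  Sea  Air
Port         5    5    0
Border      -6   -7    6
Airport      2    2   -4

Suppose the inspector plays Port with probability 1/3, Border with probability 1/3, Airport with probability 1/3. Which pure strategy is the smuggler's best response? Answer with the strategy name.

Sea

If the smuggler plays Land, the inspector's expected payoff is (1/3)·5 + (1/3)·(-6) + (1/3)·2 = 1/3.
If the smuggler plays Sea, the inspector's expected payoff is (1/3)·5 + (1/3)·(-7) + (1/3)·2 = 0.
If the smuggler plays Air, the inspector's expected payoff is (1/3)·0 + (1/3)·6 + (1/3)·(-4) = 2/3.
The smuggler minimizes the inspector's payoff; the smallest is 0, so the best response is Sea.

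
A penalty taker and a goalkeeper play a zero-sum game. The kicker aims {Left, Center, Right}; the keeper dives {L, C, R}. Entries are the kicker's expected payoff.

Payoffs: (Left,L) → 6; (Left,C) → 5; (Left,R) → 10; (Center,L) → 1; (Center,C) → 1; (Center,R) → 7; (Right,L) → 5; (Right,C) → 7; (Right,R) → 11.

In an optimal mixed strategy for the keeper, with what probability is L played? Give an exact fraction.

Row minima: Left → 5, Center → 1, Right → 5; maximin = 5.
Column maxima: L → 6, C → 7, R → 11; minimax = 6.
5 ≠ 6, so there is no saddle point; optimal play is mixed.
Center is strictly dominated by Left, so the kicker never plays it.
R is strictly dominated by L (it gives the kicker strictly more in every row), so the keeper never plays it.
On the remaining 2×2 (Left, Right vs L, C):
Let the kicker play Left with probability p. Expected payoff against L: 6p + 5(1−p) = p + 5; against C: 5p + 7(1−p) = −2p + 7.
Setting these equal: p + 5 = −2p + 7 ⇒ 3p = 2 ⇒ p = 2/3, and the value is (1)·(2/3) + 5 = 17/3.
For the keeper: with q = P(L), equating Left's and Right's payoffs gives q + 5 = −2q + 7 ⇒ q = 2/3.

2/3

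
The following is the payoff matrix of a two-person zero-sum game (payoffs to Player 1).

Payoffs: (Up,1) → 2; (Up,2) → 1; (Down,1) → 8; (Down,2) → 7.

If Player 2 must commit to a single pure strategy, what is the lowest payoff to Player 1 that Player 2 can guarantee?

7

Column maxima: 1 → 8, 2 → 7.
The smallest of these is 7.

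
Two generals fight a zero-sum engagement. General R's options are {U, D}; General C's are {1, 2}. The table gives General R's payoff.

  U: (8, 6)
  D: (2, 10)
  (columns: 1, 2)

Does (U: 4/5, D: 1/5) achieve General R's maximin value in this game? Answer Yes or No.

Yes

Against 1 this mix gives (4/5)·8 + (1/5)·2 = 34/5.
Against 2 this mix gives (4/5)·6 + (1/5)·10 = 34/5.
All of General C's active replies (1, 2) yield 34/5, and no column does worse for General R. The mix makes General C indifferent and guarantees 34/5, so it is optimal.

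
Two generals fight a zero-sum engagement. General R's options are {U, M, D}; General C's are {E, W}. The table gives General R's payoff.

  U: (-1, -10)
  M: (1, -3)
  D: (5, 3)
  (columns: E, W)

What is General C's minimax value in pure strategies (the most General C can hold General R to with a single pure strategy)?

Column maxima: E → 5, W → 3.
The smallest of these is 3.

3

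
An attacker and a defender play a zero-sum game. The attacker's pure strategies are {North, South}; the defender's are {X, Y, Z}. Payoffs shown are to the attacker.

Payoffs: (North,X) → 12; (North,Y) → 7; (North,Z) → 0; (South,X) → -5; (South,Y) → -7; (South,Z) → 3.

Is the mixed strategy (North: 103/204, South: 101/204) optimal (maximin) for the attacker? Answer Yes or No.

No

Against X this mix gives (103/204)·12 + (101/204)·(-5) = 43/12.
Against Y this mix gives (103/204)·7 + (101/204)·(-7) = 7/102.
Against Z this mix gives (103/204)·0 + (101/204)·3 = 101/68.
The defender will play Y, holding the attacker to 7/102. Shifting weight toward the row that does better against Y would raise this floor (the equalizing mix achieves 21/17 against both Y and Z), so the proposed strategy is not optimal.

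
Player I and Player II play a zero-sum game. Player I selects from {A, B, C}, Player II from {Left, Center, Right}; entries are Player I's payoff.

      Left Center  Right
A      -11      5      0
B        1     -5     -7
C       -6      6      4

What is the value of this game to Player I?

-19/9

Row minima: A → -11, B → -7, C → -6; maximin = -6.
Column maxima: Left → 1, Center → 6, Right → 4; minimax = 1.
-6 ≠ 1, so there is no saddle point; optimal play is mixed.
A is strictly dominated by C, so Player I never plays it.
Center is strictly dominated by Right (it gives Player I strictly more in every row), so Player II never plays it.
On the remaining 2×2 (B, C vs Left, Right):
Let Player I play B with probability p. Expected payoff against Left: 1p + (-6)(1−p) = 7p − 6; against Right: (-7)p + 4(1−p) = −11p + 4.
Setting these equal: 7p − 6 = −11p + 4 ⇒ 18p = 10 ⇒ p = 5/9, and the value is (7)·(5/9) − 6 = -19/9.
For Player II: with q = P(Left), equating B's and C's payoffs gives 8q − 7 = −10q + 4 ⇒ q = 11/18.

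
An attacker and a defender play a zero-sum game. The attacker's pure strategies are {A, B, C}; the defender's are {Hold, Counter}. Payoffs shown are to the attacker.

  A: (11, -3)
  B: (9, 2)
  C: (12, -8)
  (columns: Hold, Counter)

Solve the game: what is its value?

2

Row minima: A → -3, B → 2, C → -8; maximin = 2.
Column maxima: Hold → 12, Counter → 2; minimax = 2.
Since maximin = minimax = 2, there is a saddle point and the value is 2.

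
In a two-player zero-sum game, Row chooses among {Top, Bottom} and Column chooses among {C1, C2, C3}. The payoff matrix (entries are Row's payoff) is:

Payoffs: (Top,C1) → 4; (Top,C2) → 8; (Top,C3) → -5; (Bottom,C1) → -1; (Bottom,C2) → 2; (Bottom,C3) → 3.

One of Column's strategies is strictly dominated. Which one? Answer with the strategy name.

C2

C1 holds Row's payoff strictly below C2 in every row: 4 < 8, -1 < 2.
So C2 is strictly dominated for Column.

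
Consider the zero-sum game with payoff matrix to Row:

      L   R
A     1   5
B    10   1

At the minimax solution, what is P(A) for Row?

Row minima: A → 1, B → 1; maximin = 1.
Column maxima: L → 10, R → 5; minimax = 5.
1 ≠ 5, so there is no saddle point; optimal play is mixed.
Let Row play A with probability p. Expected payoff against L: 1p + 10(1−p) = −9p + 10; against R: 5p + 1(1−p) = 4p + 1.
Setting these equal: −9p + 10 = 4p + 1 ⇒ −13p = -9 ⇒ p = 9/13, and the value is (-9)·(9/13) + 10 = 49/13.
For Column: with q = P(L), equating A's and B's payoffs gives −4q + 5 = 9q + 1 ⇒ q = 4/13.

9/13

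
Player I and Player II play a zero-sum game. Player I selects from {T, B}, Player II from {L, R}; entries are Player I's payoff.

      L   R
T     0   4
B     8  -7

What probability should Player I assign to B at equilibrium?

4/19

Row minima: T → 0, B → -7; maximin = 0.
Column maxima: L → 8, R → 4; minimax = 4.
0 ≠ 4, so there is no saddle point; optimal play is mixed.
Let Player I play T with probability p. Expected payoff against L: 0p + 8(1−p) = −8p + 8; against R: 4p + (-7)(1−p) = 11p − 7.
Setting these equal: −8p + 8 = 11p − 7 ⇒ −19p = -15 ⇒ p = 15/19, and the value is (-8)·(15/19) + 8 = 32/19.
For Player II: with q = P(L), equating T's and B's payoffs gives −4q + 4 = 15q − 7 ⇒ q = 11/19.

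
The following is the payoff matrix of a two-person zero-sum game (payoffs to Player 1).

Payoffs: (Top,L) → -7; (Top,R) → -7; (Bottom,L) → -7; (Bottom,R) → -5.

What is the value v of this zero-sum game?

-7

Row minima: Top → -7, Bottom → -7; maximin = -7.
Column maxima: L → -7, R → -5; minimax = -7.
Since maximin = minimax = -7, there is a saddle point and the value is -7.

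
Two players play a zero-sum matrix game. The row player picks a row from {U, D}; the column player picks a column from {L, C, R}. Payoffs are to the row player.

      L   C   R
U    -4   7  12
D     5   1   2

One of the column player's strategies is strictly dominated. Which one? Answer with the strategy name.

R

C holds the row player's payoff strictly below R in every row: 7 < 12, 1 < 2.
So R is strictly dominated for the column player.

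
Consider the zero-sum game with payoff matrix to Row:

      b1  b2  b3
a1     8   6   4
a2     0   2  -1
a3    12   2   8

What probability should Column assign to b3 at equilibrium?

Row minima: a1 → 4, a2 → -1, a3 → 2; maximin = 4.
Column maxima: b1 → 12, b2 → 6, b3 → 8; minimax = 6.
4 ≠ 6, so there is no saddle point; optimal play is mixed.
a2 is strictly dominated by a1, so Row never plays it.
With a2 eliminated, b1 is strictly dominated by b2 (it gives Row strictly more in every remaining row), so Column never plays it.
On the remaining 2×2 (a1, a3 vs b2, b3):
Let Row play a1 with probability p. Expected payoff against b2: 6p + 2(1−p) = 4p + 2; against b3: 4p + 8(1−p) = −4p + 8.
Setting these equal: 4p + 2 = −4p + 8 ⇒ 8p = 6 ⇒ p = 3/4, and the value is (4)·(3/4) + 2 = 5.
For Column: with q = P(b2), equating a1's and a3's payoffs gives 2q + 4 = −6q + 8 ⇒ q = 1/2.

1/2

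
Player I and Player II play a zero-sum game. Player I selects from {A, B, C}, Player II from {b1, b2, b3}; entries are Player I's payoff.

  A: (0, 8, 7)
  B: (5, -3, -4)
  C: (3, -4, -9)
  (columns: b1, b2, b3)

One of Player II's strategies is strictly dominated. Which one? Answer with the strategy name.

b3 holds Player I's payoff strictly below b2 in every row: 7 < 8, -4 < -3, -9 < -4.
So b2 is strictly dominated for Player II.

b2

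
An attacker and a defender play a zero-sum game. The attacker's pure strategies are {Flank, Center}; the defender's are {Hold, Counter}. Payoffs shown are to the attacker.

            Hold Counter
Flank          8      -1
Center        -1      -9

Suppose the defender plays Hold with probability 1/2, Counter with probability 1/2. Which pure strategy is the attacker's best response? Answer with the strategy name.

Expected payoff of Flank: (1/2)·8 + (1/2)·(-1) = 7/2.
Expected payoff of Center: (1/2)·(-1) + (1/2)·(-9) = -5.
The largest is 7/2, so the attacker's best response is Flank.

Flank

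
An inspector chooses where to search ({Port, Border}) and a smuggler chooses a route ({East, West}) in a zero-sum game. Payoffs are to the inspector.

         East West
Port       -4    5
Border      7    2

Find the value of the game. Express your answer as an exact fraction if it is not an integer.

Row minima: Port → -4, Border → 2; maximin = 2.
Column maxima: East → 7, West → 5; minimax = 5.
2 ≠ 5, so there is no saddle point; optimal play is mixed.
Let the inspector play Port with probability p. Expected payoff against East: (-4)p + 7(1−p) = −11p + 7; against West: 5p + 2(1−p) = 3p + 2.
Setting these equal: −11p + 7 = 3p + 2 ⇒ −14p = -5 ⇒ p = 5/14, and the value is (-11)·(5/14) + 7 = 43/14.
For the smuggler: with q = P(East), equating Port's and Border's payoffs gives −9q + 5 = 5q + 2 ⇒ q = 3/14.

43/14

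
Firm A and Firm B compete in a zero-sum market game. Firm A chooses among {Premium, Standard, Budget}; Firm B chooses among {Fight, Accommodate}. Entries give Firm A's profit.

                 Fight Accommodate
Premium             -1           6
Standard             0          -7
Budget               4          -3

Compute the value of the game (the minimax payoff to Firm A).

Row minima: Premium → -1, Standard → -7, Budget → -3; maximin = -1.
Column maxima: Fight → 4, Accommodate → 6; minimax = 4.
-1 ≠ 4, so there is no saddle point; optimal play is mixed.
Standard is strictly dominated by Budget, so Firm A never plays it.
On the remaining 2×2 (Premium, Budget vs Fight, Accommodate):
Let Firm A play Premium with probability p. Expected payoff against Fight: (-1)p + 4(1−p) = −5p + 4; against Accommodate: 6p + (-3)(1−p) = 9p − 3.
Setting these equal: −5p + 4 = 9p − 3 ⇒ −14p = -7 ⇒ p = 1/2, and the value is (-5)·(1/2) + 4 = 3/2.
For Firm B: with q = P(Fight), equating Premium's and Budget's payoffs gives −7q + 6 = 7q − 3 ⇒ q = 9/14.

3/2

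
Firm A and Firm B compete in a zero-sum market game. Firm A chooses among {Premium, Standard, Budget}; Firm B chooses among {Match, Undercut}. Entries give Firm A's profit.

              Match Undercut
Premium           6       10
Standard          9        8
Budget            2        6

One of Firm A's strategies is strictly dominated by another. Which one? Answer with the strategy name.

Premium gives a strictly higher payoff than Budget against every column: 6 > 2, 10 > 6.
So Budget is strictly dominated and Firm A never plays it.

Budget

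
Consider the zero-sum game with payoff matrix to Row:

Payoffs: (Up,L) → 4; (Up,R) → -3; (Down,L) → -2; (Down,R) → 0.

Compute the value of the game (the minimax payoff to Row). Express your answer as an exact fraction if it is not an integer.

Row minima: Up → -3, Down → -2; maximin = -2.
Column maxima: L → 4, R → 0; minimax = 0.
-2 ≠ 0, so there is no saddle point; optimal play is mixed.
Let Row play Up with probability p. Expected payoff against L: 4p + (-2)(1−p) = 6p − 2; against R: (-3)p + 0(1−p) = −3p.
Setting these equal: 6p − 2 = −3p ⇒ 9p = 2 ⇒ p = 2/9, and the value is (6)·(2/9) − 2 = -2/3.
For Column: with q = P(L), equating Up's and Down's payoffs gives 7q − 3 = −2q ⇒ q = 1/3.

-2/3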